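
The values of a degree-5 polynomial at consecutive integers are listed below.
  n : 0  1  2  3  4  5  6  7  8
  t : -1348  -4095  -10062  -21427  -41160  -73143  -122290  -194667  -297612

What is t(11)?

First differences: -2747 , -5967 , -11365 , -19733 , -31983 , -49147 , -72377 , -102945
Second differences: -3220 , -5398 , -8368 , -12250 , -17164 , -23230 , -30568
Third differences: -2178 , -2970 , -3882 , -4914 , -6066 , -7338
Fourth differences: -792 , -912 , -1032 , -1152 , -1272
Fifth differences: -120 , -120 , -120 , -120
The fifth differences are constant (-120).
-1272 − 120 = -1392;  -7338 − 1392 = -8730;  -30568 − 8730 = -39298;  -102945 − 39298 = -142243;  -297612 − 142243 = -439855
-1392 − 120 = -1512;  -8730 − 1512 = -10242;  -39298 − 10242 = -49540;  -142243 − 49540 = -191783;  -439855 − 191783 = -631638
-1512 − 120 = -1632;  -10242 − 1632 = -11874;  -49540 − 11874 = -61414;  -191783 − 61414 = -253197;  -631638 − 253197 = -884835

-884835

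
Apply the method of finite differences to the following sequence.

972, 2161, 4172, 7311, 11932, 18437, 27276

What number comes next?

First differences: 1189  2011  3139  4621  6505  8839
Second differences: 822  1128  1482  1884  2334
Third differences: 306  354  402  450
Fourth differences: 48  48  48
Fourth differences constant at 48.
450 + 48 = 498;  2334 + 498 = 2832;  8839 + 2832 = 11671;  27276 + 11671 = 38947

38947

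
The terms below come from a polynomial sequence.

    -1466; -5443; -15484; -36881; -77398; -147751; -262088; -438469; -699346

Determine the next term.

Δ: -3977  -10041  -21397  -40517  -70353  -114337  -176381  -260877
Δ²: -6064  -11356  -19120  -29836  -43984  -62044  -84496
Δ³: -5292  -7764  -10716  -14148  -18060  -22452
Δ⁴: -2472  -2952  -3432  -3912  -4392
Δ⁵: -480  -480  -480  -480
The fifth differences are constant (-480).
-4392 − 480 = -4872;  -22452 − 4872 = -27324;  -84496 − 27324 = -111820;  -260877 − 111820 = -372697;  -699346 − 372697 = -1072043

-1072043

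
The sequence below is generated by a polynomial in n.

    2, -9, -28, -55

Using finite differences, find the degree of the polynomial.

2

Δ: -11, -19, -27
Δ²: -8, -8
The second differences are constant, so the polynomial has degree 2.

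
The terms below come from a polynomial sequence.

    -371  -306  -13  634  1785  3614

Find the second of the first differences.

293

D1: 65, 293, 647, 1151, 1829
D2: 228, 354, 504, 678
D3: 126, 150, 174
D4: 24, 24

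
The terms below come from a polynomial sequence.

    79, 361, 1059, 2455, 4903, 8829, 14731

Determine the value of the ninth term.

34815

D1: 282 , 698 , 1396 , 2448 , 3926 , 5902
D2: 416 , 698 , 1052 , 1478 , 1976
D3: 282 , 354 , 426 , 498
D4: 72 , 72 , 72
Constant fourth difference = 72, so extend:
498 + 72 = 570;  1976 + 570 = 2546;  5902 + 2546 = 8448;  14731 + 8448 = 23179
570 + 72 = 642;  2546 + 642 = 3188;  8448 + 3188 = 11636;  23179 + 11636 = 34815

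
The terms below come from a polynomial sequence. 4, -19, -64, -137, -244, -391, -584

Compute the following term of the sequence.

-829

-23 , -45 , -73 , -107 , -147 , -193
-22 , -28 , -34 , -40 , -46
-6 , -6 , -6 , -6
The third differences are constant (-6).
-46 − 6 = -52;  -193 − 52 = -245;  -584 − 245 = -829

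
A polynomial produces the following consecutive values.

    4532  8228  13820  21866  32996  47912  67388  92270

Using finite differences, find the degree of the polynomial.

4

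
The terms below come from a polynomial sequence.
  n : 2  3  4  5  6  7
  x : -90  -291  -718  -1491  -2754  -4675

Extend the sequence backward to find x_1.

First differences: -201  -427  -773  -1263  -1921
Second differences: -226  -346  -490  -658
Third differences: -120  -144  -168
Fourth differences: -24  -24
The fourth differences are constant at -24.
Work back: -120 + 24 = -96;  -226 + 96 = -130;  -201 + 130 = -71;  -90 + 71 = -19

-19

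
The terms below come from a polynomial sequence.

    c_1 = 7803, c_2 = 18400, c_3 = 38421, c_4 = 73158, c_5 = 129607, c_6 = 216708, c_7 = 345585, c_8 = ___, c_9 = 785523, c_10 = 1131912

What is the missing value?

Using the first 7 terms:
First differences: 10597  20021  34737  56449  87101  128877
Second differences: 9424  14716  21712  30652  41776
Third differences: 5292  6996  8940  11124
Fourth differences: 1704  1944  2184
Fifth differences: 240  240
Constant fifth difference = 240.
Extend forward: 2184 + 240 = 2424;  11124 + 2424 = 13548;  41776 + 13548 = 55324;  128877 + 55324 = 184201;  345585 + 184201 = 529786

529786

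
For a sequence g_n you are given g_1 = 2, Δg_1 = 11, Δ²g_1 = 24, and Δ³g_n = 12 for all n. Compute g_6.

Build the table forward from the leading diagonal:
Δ³: 12, 12, 12, 12, 12, 12
Δ²: 24, 36, 48, 60, 72, 84
Δ: 11, 35, 71, 119, 179, 251
g: 2, 13, 48, 119, 238, 417

417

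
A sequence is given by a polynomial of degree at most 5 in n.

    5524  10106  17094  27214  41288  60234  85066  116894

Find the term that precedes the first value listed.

2718

4582, 6988, 10120, 14074, 18946, 24832, 31828
2406, 3132, 3954, 4872, 5886, 6996
726, 822, 918, 1014, 1110
96, 96, 96, 96
The fourth differences are constant at 96.
Work back: 726 − 96 = 630;  2406 − 630 = 1776;  4582 − 1776 = 2806;  5524 − 2806 = 2718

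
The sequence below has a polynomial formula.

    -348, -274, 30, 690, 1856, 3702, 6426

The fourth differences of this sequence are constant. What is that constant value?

24

First differences: 74, 304, 660, 1166, 1846, 2724
Second differences: 230, 356, 506, 680, 878
Third differences: 126, 150, 174, 198
Fourth differences: 24, 24, 24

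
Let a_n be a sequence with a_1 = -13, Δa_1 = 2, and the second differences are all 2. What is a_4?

Build the table forward from the leading diagonal:
Δ²: 2  2  2  2
Δ: 2  4  6  8
a: -13  -11  -7  -1

-1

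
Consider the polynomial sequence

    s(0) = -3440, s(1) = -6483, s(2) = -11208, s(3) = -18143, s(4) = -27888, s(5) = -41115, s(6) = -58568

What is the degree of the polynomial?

4

D1: -3043, -4725, -6935, -9745, -13227, -17453
D2: -1682, -2210, -2810, -3482, -4226
D3: -528, -600, -672, -744
D4: -72, -72, -72
The fourth differences are constant, so the polynomial has degree 4.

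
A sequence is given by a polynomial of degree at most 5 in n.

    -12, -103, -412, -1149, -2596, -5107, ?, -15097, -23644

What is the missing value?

Using the first 6 terms:
Δ: -91, -309, -737, -1447, -2511
Δ²: -218, -428, -710, -1064
Δ³: -210, -282, -354
Δ⁴: -72, -72
Constant fourth difference = -72.
Extend forward: -354 − 72 = -426;  -1064 − 426 = -1490;  -2511 − 1490 = -4001;  -5107 − 4001 = -9108

-9108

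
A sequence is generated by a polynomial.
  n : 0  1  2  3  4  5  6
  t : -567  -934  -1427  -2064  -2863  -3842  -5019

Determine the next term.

Δ: -367, -493, -637, -799, -979, -1177
Δ²: -126, -144, -162, -180, -198
Δ³: -18, -18, -18, -18
Constant third difference = -18, so extend:
-198 − 18 = -216;  -1177 − 216 = -1393;  -5019 − 1393 = -6412

-6412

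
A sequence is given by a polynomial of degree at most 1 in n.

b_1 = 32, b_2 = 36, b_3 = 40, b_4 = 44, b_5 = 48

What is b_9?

4  4  4  4
The first differences are constant (4).
48 + 4 = 52
52 + 4 = 56
56 + 4 = 60
60 + 4 = 64

64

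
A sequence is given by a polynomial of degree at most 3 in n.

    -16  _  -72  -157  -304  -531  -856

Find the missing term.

-31

Using the last 5 terms:
First differences: -85  -147  -227  -325
Second differences: -62  -80  -98
Third differences: -18  -18
Constant third difference = -18.
Extend backward: -62 + 18 = -44;  -85 + 44 = -41;  -72 + 41 = -31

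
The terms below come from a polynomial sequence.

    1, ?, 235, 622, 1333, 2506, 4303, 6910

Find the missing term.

58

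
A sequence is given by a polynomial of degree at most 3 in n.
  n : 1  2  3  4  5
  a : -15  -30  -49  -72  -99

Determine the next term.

First differences: -15 , -19 , -23 , -27
Second differences: -4 , -4 , -4
Second differences constant at -4.
-27 − 4 = -31;  -99 − 31 = -130

-130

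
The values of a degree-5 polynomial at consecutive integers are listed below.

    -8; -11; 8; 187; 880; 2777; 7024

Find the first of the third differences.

D1: -3, 19, 179, 693, 1897, 4247
D2: 22, 160, 514, 1204, 2350
D3: 138, 354, 690, 1146
D4: 216, 336, 456
D5: 120, 120

138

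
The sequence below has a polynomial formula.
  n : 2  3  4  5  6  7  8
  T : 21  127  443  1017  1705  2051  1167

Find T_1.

5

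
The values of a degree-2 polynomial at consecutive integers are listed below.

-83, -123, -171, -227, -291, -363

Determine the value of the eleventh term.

-843

-40  -48  -56  -64  -72
-8  -8  -8  -8
Constant second difference = -8, so extend:
-72 − 8 = -80;  -363 − 80 = -443
-80 − 8 = -88;  -443 − 88 = -531
-88 − 8 = -96;  -531 − 96 = -627
-96 − 8 = -104;  -627 − 104 = -731
-104 − 8 = -112;  -731 − 112 = -843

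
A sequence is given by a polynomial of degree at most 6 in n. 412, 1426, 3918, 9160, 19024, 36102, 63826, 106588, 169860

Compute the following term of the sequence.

260314

1014, 2492, 5242, 9864, 17078, 27724, 42762, 63272
1478, 2750, 4622, 7214, 10646, 15038, 20510
1272, 1872, 2592, 3432, 4392, 5472
600, 720, 840, 960, 1080
120, 120, 120, 120
The fifth differences are constant (120).
1080 + 120 = 1200;  5472 + 1200 = 6672;  20510 + 6672 = 27182;  63272 + 27182 = 90454;  169860 + 90454 = 260314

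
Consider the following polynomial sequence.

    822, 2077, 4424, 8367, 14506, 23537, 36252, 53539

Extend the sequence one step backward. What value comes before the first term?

First differences: 1255  2347  3943  6139  9031  12715  17287
Second differences: 1092  1596  2196  2892  3684  4572
Third differences: 504  600  696  792  888
Fourth differences: 96  96  96  96
The fourth differences are constant at 96.
Work back: 504 − 96 = 408;  1092 − 408 = 684;  1255 − 684 = 571;  822 − 571 = 251

251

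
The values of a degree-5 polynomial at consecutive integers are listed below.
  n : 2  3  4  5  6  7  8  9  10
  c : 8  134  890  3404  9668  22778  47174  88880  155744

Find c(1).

8

126, 756, 2514, 6264, 13110, 24396, 41706, 66864
630, 1758, 3750, 6846, 11286, 17310, 25158
1128, 1992, 3096, 4440, 6024, 7848
864, 1104, 1344, 1584, 1824
240, 240, 240, 240
The fifth differences are constant at 240.
Work back: 864 − 240 = 624;  1128 − 624 = 504;  630 − 504 = 126;  126 − 126 = 0;  8 + 0 = 8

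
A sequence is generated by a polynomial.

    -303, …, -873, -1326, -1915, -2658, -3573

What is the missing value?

-538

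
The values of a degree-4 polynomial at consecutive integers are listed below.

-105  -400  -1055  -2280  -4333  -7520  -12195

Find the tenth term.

-295, -655, -1225, -2053, -3187, -4675
-360, -570, -828, -1134, -1488
-210, -258, -306, -354
-48, -48, -48
Fourth differences constant at -48.
-354 − 48 = -402;  -1488 − 402 = -1890;  -4675 − 1890 = -6565;  -12195 − 6565 = -18760
-402 − 48 = -450;  -1890 − 450 = -2340;  -6565 − 2340 = -8905;  -18760 − 8905 = -27665
-450 − 48 = -498;  -2340 − 498 = -2838;  -8905 − 2838 = -11743;  -27665 − 11743 = -39408

-39408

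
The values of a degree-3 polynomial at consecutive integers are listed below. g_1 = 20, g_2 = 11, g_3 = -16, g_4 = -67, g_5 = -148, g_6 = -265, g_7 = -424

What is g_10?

-1213

-9, -27, -51, -81, -117, -159
-18, -24, -30, -36, -42
-6, -6, -6, -6
The third differences are constant (-6).
-42 − 6 = -48;  -159 − 48 = -207;  -424 − 207 = -631
-48 − 6 = -54;  -207 − 54 = -261;  -631 − 261 = -892
-54 − 6 = -60;  -261 − 60 = -321;  -892 − 321 = -1213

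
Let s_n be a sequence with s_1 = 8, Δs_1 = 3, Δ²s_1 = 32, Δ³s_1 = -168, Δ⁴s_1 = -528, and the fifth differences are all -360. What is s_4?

-55

Build the table forward from the leading diagonal:
Fifth differences: -360, -360, -360, -360
Fourth differences: -528, -888, -1248, -1608
Third differences: -168, -696, -1584, -2832
Second differences: 32, -136, -832, -2416
First differences: 3, 35, -101, -933
s: 8, 11, 46, -55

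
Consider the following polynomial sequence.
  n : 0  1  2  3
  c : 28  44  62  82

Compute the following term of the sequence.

First differences: 16, 18, 20
Second differences: 2, 2
Second differences constant at 2.
20 + 2 = 22;  82 + 22 = 104

104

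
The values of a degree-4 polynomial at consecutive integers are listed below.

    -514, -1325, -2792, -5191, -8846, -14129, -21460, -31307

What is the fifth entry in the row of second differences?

-2048

D1: -811, -1467, -2399, -3655, -5283, -7331, -9847
D2: -656, -932, -1256, -1628, -2048, -2516
D3: -276, -324, -372, -420, -468
D4: -48, -48, -48, -48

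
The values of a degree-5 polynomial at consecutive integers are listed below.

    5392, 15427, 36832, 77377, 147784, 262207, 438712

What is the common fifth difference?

D1: 10035, 21405, 40545, 70407, 114423, 176505
D2: 11370, 19140, 29862, 44016, 62082
D3: 7770, 10722, 14154, 18066
D4: 2952, 3432, 3912
D5: 480, 480

480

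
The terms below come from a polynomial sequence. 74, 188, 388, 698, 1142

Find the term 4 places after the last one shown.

Δ: 114, 200, 310, 444
Δ²: 86, 110, 134
Δ³: 24, 24
Third differences constant at 24.
134 + 24 = 158;  444 + 158 = 602;  1142 + 602 = 1744
158 + 24 = 182;  602 + 182 = 784;  1744 + 784 = 2528
182 + 24 = 206;  784 + 206 = 990;  2528 + 990 = 3518
206 + 24 = 230;  990 + 230 = 1220;  3518 + 1220 = 4738

4738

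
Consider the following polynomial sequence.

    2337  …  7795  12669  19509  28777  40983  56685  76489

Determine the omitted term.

4473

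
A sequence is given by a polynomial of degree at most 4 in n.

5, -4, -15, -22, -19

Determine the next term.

D1: -9, -11, -7, 3
D2: -2, 4, 10
D3: 6, 6
Constant third difference = 6, so extend:
10 + 6 = 16;  3 + 16 = 19;  -19 + 19 = 0

0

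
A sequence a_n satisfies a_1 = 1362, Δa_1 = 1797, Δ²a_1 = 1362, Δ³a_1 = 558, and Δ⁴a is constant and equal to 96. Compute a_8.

Build the table forward from the leading diagonal:
Fourth differences: 96, 96, 96, 96, 96, 96, 96, 96
Third differences: 558, 654, 750, 846, 942, 1038, 1134, 1230
Second differences: 1362, 1920, 2574, 3324, 4170, 5112, 6150, 7284
First differences: 1797, 3159, 5079, 7653, 10977, 15147, 20259, 26409
a: 1362, 3159, 6318, 11397, 19050, 30027, 45174, 65433

65433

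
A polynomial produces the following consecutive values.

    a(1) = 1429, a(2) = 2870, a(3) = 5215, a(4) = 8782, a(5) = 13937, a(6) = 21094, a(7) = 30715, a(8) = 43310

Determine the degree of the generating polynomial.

1441, 2345, 3567, 5155, 7157, 9621, 12595
904, 1222, 1588, 2002, 2464, 2974
318, 366, 414, 462, 510
48, 48, 48, 48
The fourth differences are constant, so the polynomial has degree 4.

4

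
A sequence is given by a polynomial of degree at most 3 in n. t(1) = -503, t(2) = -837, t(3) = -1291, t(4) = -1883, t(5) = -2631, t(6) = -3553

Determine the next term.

-4667

First differences: -334, -454, -592, -748, -922
Second differences: -120, -138, -156, -174
Third differences: -18, -18, -18
Third differences constant at -18.
-174 − 18 = -192;  -922 − 192 = -1114;  -3553 − 1114 = -4667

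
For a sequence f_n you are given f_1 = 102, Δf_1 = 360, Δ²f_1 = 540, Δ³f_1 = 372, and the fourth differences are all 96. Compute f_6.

Build the table forward from the leading diagonal:
Fourth differences: 96  96  96  96  96  96
Third differences: 372  468  564  660  756  852
Second differences: 540  912  1380  1944  2604  3360
First differences: 360  900  1812  3192  5136  7740
f: 102  462  1362  3174  6366  11502

11502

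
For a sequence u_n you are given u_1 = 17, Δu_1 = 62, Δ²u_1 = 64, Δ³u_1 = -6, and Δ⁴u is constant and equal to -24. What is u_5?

601

Build the table forward from the leading diagonal:
Δ⁴: -24, -24, -24, -24, -24
Δ³: -6, -30, -54, -78, -102
Δ²: 64, 58, 28, -26, -104
Δ: 62, 126, 184, 212, 186
u: 17, 79, 205, 389, 601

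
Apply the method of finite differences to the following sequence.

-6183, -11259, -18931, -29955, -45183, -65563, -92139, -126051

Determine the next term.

-5076, -7672, -11024, -15228, -20380, -26576, -33912
-2596, -3352, -4204, -5152, -6196, -7336
-756, -852, -948, -1044, -1140
-96, -96, -96, -96
The fourth differences are constant (-96).
-1140 − 96 = -1236;  -7336 − 1236 = -8572;  -33912 − 8572 = -42484;  -126051 − 42484 = -168535

-168535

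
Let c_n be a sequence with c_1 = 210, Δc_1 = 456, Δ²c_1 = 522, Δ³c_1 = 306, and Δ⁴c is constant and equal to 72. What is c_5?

6462

Build the table forward from the leading diagonal:
Δ⁴: 72  72  72  72  72
Δ³: 306  378  450  522  594
Δ²: 522  828  1206  1656  2178
Δ: 456  978  1806  3012  4668
c: 210  666  1644  3450  6462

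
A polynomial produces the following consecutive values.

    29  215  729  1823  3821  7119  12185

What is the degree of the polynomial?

4

First differences: 186, 514, 1094, 1998, 3298, 5066
Second differences: 328, 580, 904, 1300, 1768
Third differences: 252, 324, 396, 468
Fourth differences: 72, 72, 72
The fourth differences are constant, so the polynomial has degree 4.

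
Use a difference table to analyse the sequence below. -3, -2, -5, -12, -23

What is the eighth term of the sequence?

1 , -3 , -7 , -11
-4 , -4 , -4
Constant second difference = -4, so extend:
-11 − 4 = -15;  -23 − 15 = -38
-15 − 4 = -19;  -38 − 19 = -57
-19 − 4 = -23;  -57 − 23 = -80

-80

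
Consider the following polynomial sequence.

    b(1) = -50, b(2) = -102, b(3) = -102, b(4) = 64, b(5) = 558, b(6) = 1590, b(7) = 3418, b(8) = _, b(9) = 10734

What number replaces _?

Using the first 7 terms:
Δ: -52, 0, 166, 494, 1032, 1828
Δ²: 52, 166, 328, 538, 796
Δ³: 114, 162, 210, 258
Δ⁴: 48, 48, 48
Constant fourth difference = 48.
Extend forward: 258 + 48 = 306;  796 + 306 = 1102;  1828 + 1102 = 2930;  3418 + 2930 = 6348

6348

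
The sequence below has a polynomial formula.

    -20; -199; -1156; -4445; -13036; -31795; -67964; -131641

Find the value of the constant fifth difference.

-480

Δ: -179, -957, -3289, -8591, -18759, -36169, -63677
Δ²: -778, -2332, -5302, -10168, -17410, -27508
Δ³: -1554, -2970, -4866, -7242, -10098
Δ⁴: -1416, -1896, -2376, -2856
Δ⁵: -480, -480, -480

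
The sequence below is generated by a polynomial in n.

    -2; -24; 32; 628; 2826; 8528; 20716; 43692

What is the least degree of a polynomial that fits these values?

5

D1: -22, 56, 596, 2198, 5702, 12188, 22976
D2: 78, 540, 1602, 3504, 6486, 10788
D3: 462, 1062, 1902, 2982, 4302
D4: 600, 840, 1080, 1320
D5: 240, 240, 240
The fifth differences are constant, so the polynomial has degree 5.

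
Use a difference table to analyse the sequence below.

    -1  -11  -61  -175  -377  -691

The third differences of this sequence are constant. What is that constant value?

First differences: -10, -50, -114, -202, -314
Second differences: -40, -64, -88, -112
Third differences: -24, -24, -24

-24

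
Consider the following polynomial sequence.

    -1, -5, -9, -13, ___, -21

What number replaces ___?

-17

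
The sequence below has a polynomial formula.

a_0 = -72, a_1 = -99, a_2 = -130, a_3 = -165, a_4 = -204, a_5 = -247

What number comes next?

First differences: -27  -31  -35  -39  -43
Second differences: -4  -4  -4  -4
Constant second difference = -4, so extend:
-43 − 4 = -47;  -247 − 47 = -294

-294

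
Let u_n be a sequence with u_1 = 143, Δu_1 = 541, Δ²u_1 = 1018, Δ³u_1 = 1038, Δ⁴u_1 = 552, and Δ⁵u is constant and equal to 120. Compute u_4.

5858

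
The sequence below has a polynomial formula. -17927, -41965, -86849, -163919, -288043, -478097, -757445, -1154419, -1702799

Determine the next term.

-2442293

-24038, -44884, -77070, -124124, -190054, -279348, -396974, -548380
-20846, -32186, -47054, -65930, -89294, -117626, -151406
-11340, -14868, -18876, -23364, -28332, -33780
-3528, -4008, -4488, -4968, -5448
-480, -480, -480, -480
Constant fifth difference = -480, so extend:
-5448 − 480 = -5928;  -33780 − 5928 = -39708;  -151406 − 39708 = -191114;  -548380 − 191114 = -739494;  -1702799 − 739494 = -2442293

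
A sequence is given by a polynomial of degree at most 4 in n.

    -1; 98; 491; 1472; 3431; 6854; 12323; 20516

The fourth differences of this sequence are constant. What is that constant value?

D1: 99, 393, 981, 1959, 3423, 5469, 8193
D2: 294, 588, 978, 1464, 2046, 2724
D3: 294, 390, 486, 582, 678
D4: 96, 96, 96, 96

96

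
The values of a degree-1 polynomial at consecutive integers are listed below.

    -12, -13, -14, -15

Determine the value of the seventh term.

D1: -1 , -1 , -1
First differences constant at -1.
-15 − 1 = -16
-16 − 1 = -17
-17 − 1 = -18

-18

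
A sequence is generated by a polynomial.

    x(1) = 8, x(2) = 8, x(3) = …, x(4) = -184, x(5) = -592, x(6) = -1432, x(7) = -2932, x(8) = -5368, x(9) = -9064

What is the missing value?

-28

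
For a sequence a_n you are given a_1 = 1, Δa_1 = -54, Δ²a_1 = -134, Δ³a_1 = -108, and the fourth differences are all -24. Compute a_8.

Build the table forward from the leading diagonal:
Fourth differences: -24  -24  -24  -24  -24  -24  -24  -24
Third differences: -108  -132  -156  -180  -204  -228  -252  -276
Second differences: -134  -242  -374  -530  -710  -914  -1142  -1394
First differences: -54  -188  -430  -804  -1334  -2044  -2958  -4100
a: 1  -53  -241  -671  -1475  -2809  -4853  -7811

-7811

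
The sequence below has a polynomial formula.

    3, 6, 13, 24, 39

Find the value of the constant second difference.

First differences: 3, 7, 11, 15
Second differences: 4, 4, 4

4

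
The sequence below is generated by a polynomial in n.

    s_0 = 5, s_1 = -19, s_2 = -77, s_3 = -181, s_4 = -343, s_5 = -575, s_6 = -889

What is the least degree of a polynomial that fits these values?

D1: -24, -58, -104, -162, -232, -314
D2: -34, -46, -58, -70, -82
D3: -12, -12, -12, -12
The third differences are constant, so the polynomial has degree 3.

3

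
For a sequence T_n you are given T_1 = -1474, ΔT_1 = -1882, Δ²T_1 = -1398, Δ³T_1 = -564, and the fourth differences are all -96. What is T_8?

-67106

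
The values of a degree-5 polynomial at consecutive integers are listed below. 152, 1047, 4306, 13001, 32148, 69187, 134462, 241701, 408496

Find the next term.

656783

895, 3259, 8695, 19147, 37039, 65275, 107239, 166795
2364, 5436, 10452, 17892, 28236, 41964, 59556
3072, 5016, 7440, 10344, 13728, 17592
1944, 2424, 2904, 3384, 3864
480, 480, 480, 480
Constant fifth difference = 480, so extend:
3864 + 480 = 4344;  17592 + 4344 = 21936;  59556 + 21936 = 81492;  166795 + 81492 = 248287;  408496 + 248287 = 656783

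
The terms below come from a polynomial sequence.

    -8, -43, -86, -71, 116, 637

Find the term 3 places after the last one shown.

6544

Δ: -35, -43, 15, 187, 521
Δ²: -8, 58, 172, 334
Δ³: 66, 114, 162
Δ⁴: 48, 48
Constant fourth difference = 48, so extend:
162 + 48 = 210;  334 + 210 = 544;  521 + 544 = 1065;  637 + 1065 = 1702
210 + 48 = 258;  544 + 258 = 802;  1065 + 802 = 1867;  1702 + 1867 = 3569
258 + 48 = 306;  802 + 306 = 1108;  1867 + 1108 = 2975;  3569 + 2975 = 6544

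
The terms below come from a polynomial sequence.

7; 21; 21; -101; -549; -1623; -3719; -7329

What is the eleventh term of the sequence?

-33603

14  0  -122  -448  -1074  -2096  -3610
-14  -122  -326  -626  -1022  -1514
-108  -204  -300  -396  -492
-96  -96  -96  -96
Fourth differences constant at -96.
-492 − 96 = -588;  -1514 − 588 = -2102;  -3610 − 2102 = -5712;  -7329 − 5712 = -13041
-588 − 96 = -684;  -2102 − 684 = -2786;  -5712 − 2786 = -8498;  -13041 − 8498 = -21539
-684 − 96 = -780;  -2786 − 780 = -3566;  -8498 − 3566 = -12064;  -21539 − 12064 = -33603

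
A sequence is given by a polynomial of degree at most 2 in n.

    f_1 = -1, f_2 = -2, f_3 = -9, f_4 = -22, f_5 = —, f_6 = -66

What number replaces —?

Using the first 4 terms:
D1: -1  -7  -13
D2: -6  -6
Constant second difference = -6.
Extend forward: -13 − 6 = -19;  -22 − 19 = -41

-41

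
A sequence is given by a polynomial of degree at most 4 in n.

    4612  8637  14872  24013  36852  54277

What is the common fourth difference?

Δ: 4025, 6235, 9141, 12839, 17425
Δ²: 2210, 2906, 3698, 4586
Δ³: 696, 792, 888
Δ⁴: 96, 96

96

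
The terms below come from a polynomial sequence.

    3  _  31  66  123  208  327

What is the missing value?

12

Using the last 5 terms:
Δ: 35, 57, 85, 119
Δ²: 22, 28, 34
Δ³: 6, 6
Constant third difference = 6.
Extend backward: 22 − 6 = 16;  35 − 16 = 19;  31 − 19 = 12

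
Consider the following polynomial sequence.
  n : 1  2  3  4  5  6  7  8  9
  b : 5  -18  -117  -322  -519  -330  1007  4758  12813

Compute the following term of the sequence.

27806

First differences: -23 , -99 , -205 , -197 , 189 , 1337 , 3751 , 8055
Second differences: -76 , -106 , 8 , 386 , 1148 , 2414 , 4304
Third differences: -30 , 114 , 378 , 762 , 1266 , 1890
Fourth differences: 144 , 264 , 384 , 504 , 624
Fifth differences: 120 , 120 , 120 , 120
Constant fifth difference = 120, so extend:
624 + 120 = 744;  1890 + 744 = 2634;  4304 + 2634 = 6938;  8055 + 6938 = 14993;  12813 + 14993 = 27806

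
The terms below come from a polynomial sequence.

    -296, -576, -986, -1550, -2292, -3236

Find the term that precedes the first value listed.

-122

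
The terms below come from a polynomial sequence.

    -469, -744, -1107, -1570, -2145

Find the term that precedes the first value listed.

-270

First differences: -275  -363  -463  -575
Second differences: -88  -100  -112
Third differences: -12  -12
The third differences are constant at -12.
Work back: -88 + 12 = -76;  -275 + 76 = -199;  -469 + 199 = -270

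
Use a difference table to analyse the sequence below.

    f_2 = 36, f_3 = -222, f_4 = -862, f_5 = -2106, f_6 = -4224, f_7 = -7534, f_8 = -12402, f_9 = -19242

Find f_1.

D1: -258  -640  -1244  -2118  -3310  -4868  -6840
D2: -382  -604  -874  -1192  -1558  -1972
D3: -222  -270  -318  -366  -414
D4: -48  -48  -48  -48
The fourth differences are constant at -48.
Work back: -222 + 48 = -174;  -382 + 174 = -208;  -258 + 208 = -50;  36 + 50 = 86

86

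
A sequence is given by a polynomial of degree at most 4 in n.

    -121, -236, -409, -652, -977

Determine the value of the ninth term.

First differences: -115  -173  -243  -325
Second differences: -58  -70  -82
Third differences: -12  -12
The third differences are constant (-12).
-82 − 12 = -94;  -325 − 94 = -419;  -977 − 419 = -1396
-94 − 12 = -106;  -419 − 106 = -525;  -1396 − 525 = -1921
-106 − 12 = -118;  -525 − 118 = -643;  -1921 − 643 = -2564
-118 − 12 = -130;  -643 − 130 = -773;  -2564 − 773 = -3337

-3337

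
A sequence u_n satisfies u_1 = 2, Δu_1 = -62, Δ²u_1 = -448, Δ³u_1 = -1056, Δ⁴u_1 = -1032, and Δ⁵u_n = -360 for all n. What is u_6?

Build the table forward from the leading diagonal:
Fifth differences: -360  -360  -360  -360  -360  -360
Fourth differences: -1032  -1392  -1752  -2112  -2472  -2832
Third differences: -1056  -2088  -3480  -5232  -7344  -9816
Second differences: -448  -1504  -3592  -7072  -12304  -19648
First differences: -62  -510  -2014  -5606  -12678  -24982
u: 2  -60  -570  -2584  -8190  -20868

-20868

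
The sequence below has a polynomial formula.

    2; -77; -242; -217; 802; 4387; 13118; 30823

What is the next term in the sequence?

62818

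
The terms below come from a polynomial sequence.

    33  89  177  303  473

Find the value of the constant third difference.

6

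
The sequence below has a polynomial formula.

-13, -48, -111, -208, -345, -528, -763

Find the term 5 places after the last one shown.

-2928

First differences: -35, -63, -97, -137, -183, -235
Second differences: -28, -34, -40, -46, -52
Third differences: -6, -6, -6, -6
Constant third difference = -6, so extend:
-52 − 6 = -58;  -235 − 58 = -293;  -763 − 293 = -1056
-58 − 6 = -64;  -293 − 64 = -357;  -1056 − 357 = -1413
-64 − 6 = -70;  -357 − 70 = -427;  -1413 − 427 = -1840
-70 − 6 = -76;  -427 − 76 = -503;  -1840 − 503 = -2343
-76 − 6 = -82;  -503 − 82 = -585;  -2343 − 585 = -2928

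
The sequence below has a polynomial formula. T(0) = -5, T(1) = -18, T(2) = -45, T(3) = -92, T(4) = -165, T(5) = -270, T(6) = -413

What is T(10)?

-1485

First differences: -13  -27  -47  -73  -105  -143
Second differences: -14  -20  -26  -32  -38
Third differences: -6  -6  -6  -6
Constant third difference = -6, so extend:
-38 − 6 = -44;  -143 − 44 = -187;  -413 − 187 = -600
-44 − 6 = -50;  -187 − 50 = -237;  -600 − 237 = -837
-50 − 6 = -56;  -237 − 56 = -293;  -837 − 293 = -1130
-56 − 6 = -62;  -293 − 62 = -355;  -1130 − 355 = -1485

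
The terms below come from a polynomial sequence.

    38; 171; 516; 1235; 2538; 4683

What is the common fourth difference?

48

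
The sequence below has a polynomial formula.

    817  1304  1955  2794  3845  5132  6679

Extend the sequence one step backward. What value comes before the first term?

D1: 487  651  839  1051  1287  1547
D2: 164  188  212  236  260
D3: 24  24  24  24
The third differences are constant at 24.
Work back: 164 − 24 = 140;  487 − 140 = 347;  817 − 347 = 470

470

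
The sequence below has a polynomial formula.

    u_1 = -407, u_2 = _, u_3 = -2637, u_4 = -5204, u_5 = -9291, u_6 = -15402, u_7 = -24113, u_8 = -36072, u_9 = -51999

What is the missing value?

Using the last 7 terms:
Δ: -2567, -4087, -6111, -8711, -11959, -15927
Δ²: -1520, -2024, -2600, -3248, -3968
Δ³: -504, -576, -648, -720
Δ⁴: -72, -72, -72
Constant fourth difference = -72.
Extend backward: -504 + 72 = -432;  -1520 + 432 = -1088;  -2567 + 1088 = -1479;  -2637 + 1479 = -1158

-1158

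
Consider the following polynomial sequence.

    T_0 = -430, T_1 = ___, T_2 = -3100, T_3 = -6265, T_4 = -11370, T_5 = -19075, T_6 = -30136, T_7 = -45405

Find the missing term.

-1311

Using the last 6 terms:
Δ: -3165  -5105  -7705  -11061  -15269
Δ²: -1940  -2600  -3356  -4208
Δ³: -660  -756  -852
Δ⁴: -96  -96
Constant fourth difference = -96.
Extend backward: -660 + 96 = -564;  -1940 + 564 = -1376;  -3165 + 1376 = -1789;  -3100 + 1789 = -1311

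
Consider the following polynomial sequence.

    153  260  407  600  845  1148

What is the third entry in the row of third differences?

Δ: 107, 147, 193, 245, 303
Δ²: 40, 46, 52, 58
Δ³: 6, 6, 6

6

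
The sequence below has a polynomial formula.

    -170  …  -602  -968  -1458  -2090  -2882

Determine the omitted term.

-342

Using the last 5 terms:
Δ: -366  -490  -632  -792
Δ²: -124  -142  -160
Δ³: -18  -18
Constant third difference = -18.
Extend backward: -124 + 18 = -106;  -366 + 106 = -260;  -602 + 260 = -342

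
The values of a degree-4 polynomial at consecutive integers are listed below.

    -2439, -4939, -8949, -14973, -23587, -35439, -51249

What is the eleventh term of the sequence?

-170989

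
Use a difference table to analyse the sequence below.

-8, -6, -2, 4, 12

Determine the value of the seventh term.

34

First differences: 2, 4, 6, 8
Second differences: 2, 2, 2
Second differences constant at 2.
8 + 2 = 10;  12 + 10 = 22
10 + 2 = 12;  22 + 12 = 34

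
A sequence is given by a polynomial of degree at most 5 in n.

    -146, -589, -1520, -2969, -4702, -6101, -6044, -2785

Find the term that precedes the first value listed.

-17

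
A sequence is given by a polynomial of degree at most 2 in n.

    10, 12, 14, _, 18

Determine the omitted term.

Using the first 3 terms:
Δ: 2, 2
Constant first difference = 2.
Extend forward: 14 + 2 = 16

16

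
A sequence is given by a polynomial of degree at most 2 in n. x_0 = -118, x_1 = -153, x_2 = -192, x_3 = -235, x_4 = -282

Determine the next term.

-35 , -39 , -43 , -47
-4 , -4 , -4
Constant second difference = -4, so extend:
-47 − 4 = -51;  -282 − 51 = -333

-333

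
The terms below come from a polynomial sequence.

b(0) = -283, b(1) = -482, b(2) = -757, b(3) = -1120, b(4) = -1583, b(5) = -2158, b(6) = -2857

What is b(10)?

D1: -199, -275, -363, -463, -575, -699
D2: -76, -88, -100, -112, -124
D3: -12, -12, -12, -12
Third differences constant at -12.
-124 − 12 = -136;  -699 − 136 = -835;  -2857 − 835 = -3692
-136 − 12 = -148;  -835 − 148 = -983;  -3692 − 983 = -4675
-148 − 12 = -160;  -983 − 160 = -1143;  -4675 − 1143 = -5818
-160 − 12 = -172;  -1143 − 172 = -1315;  -5818 − 1315 = -7133

-7133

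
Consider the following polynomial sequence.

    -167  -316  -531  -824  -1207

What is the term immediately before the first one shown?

-149, -215, -293, -383
-66, -78, -90
-12, -12
The third differences are constant at -12.
Work back: -66 + 12 = -54;  -149 + 54 = -95;  -167 + 95 = -72

-72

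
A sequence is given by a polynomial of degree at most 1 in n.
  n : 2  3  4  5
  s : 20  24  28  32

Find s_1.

16

D1: 4  4  4
The first differences are constant at 4.
Work back: 20 − 4 = 16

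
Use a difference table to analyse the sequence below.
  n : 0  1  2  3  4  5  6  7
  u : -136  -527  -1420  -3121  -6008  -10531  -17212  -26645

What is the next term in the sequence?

-391  -893  -1701  -2887  -4523  -6681  -9433
-502  -808  -1186  -1636  -2158  -2752
-306  -378  -450  -522  -594
-72  -72  -72  -72
Constant fourth difference = -72, so extend:
-594 − 72 = -666;  -2752 − 666 = -3418;  -9433 − 3418 = -12851;  -26645 − 12851 = -39496

-39496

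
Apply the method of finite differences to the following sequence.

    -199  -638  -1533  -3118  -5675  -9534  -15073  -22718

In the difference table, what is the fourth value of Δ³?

-378

D1: -439, -895, -1585, -2557, -3859, -5539, -7645
D2: -456, -690, -972, -1302, -1680, -2106
D3: -234, -282, -330, -378, -426
D4: -48, -48, -48, -48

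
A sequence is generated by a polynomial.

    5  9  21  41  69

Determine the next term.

105

First differences: 4 , 12 , 20 , 28
Second differences: 8 , 8 , 8
Second differences constant at 8.
28 + 8 = 36;  69 + 36 = 105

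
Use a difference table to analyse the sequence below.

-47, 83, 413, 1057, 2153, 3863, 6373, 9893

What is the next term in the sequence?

14657

D1: 130  330  644  1096  1710  2510  3520
D2: 200  314  452  614  800  1010
D3: 114  138  162  186  210
D4: 24  24  24  24
Fourth differences constant at 24.
210 + 24 = 234;  1010 + 234 = 1244;  3520 + 1244 = 4764;  9893 + 4764 = 14657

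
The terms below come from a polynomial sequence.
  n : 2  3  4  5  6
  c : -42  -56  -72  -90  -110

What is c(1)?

-30

First differences: -14  -16  -18  -20
Second differences: -2  -2  -2
The second differences are constant at -2.
Work back: -14 + 2 = -12;  -42 + 12 = -30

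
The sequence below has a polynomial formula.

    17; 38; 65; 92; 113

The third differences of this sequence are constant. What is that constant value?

First differences: 21, 27, 27, 21
Second differences: 6, 0, -6
Third differences: -6, -6

-6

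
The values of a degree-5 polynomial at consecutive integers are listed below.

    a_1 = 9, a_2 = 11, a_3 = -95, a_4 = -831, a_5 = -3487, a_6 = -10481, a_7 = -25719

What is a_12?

D1: 2  -106  -736  -2656  -6994  -15238
D2: -108  -630  -1920  -4338  -8244
D3: -522  -1290  -2418  -3906
D4: -768  -1128  -1488
D5: -360  -360
Fifth differences constant at -360.
-1488 − 360 = -1848;  -3906 − 1848 = -5754;  -8244 − 5754 = -13998;  -15238 − 13998 = -29236;  -25719 − 29236 = -54955
-1848 − 360 = -2208;  -5754 − 2208 = -7962;  -13998 − 7962 = -21960;  -29236 − 21960 = -51196;  -54955 − 51196 = -106151
-2208 − 360 = -2568;  -7962 − 2568 = -10530;  -21960 − 10530 = -32490;  -51196 − 32490 = -83686;  -106151 − 83686 = -189837
-2568 − 360 = -2928;  -10530 − 2928 = -13458;  -32490 − 13458 = -45948;  -83686 − 45948 = -129634;  -189837 − 129634 = -319471
-2928 − 360 = -3288;  -13458 − 3288 = -16746;  -45948 − 16746 = -62694;  -129634 − 62694 = -192328;  -319471 − 192328 = -511799

-511799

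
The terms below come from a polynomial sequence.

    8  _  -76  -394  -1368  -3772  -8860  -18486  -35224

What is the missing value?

0

Using the last 7 terms:
First differences: -318  -974  -2404  -5088  -9626  -16738
Second differences: -656  -1430  -2684  -4538  -7112
Third differences: -774  -1254  -1854  -2574
Fourth differences: -480  -600  -720
Fifth differences: -120  -120
Constant fifth difference = -120.
Extend backward: -480 + 120 = -360;  -774 + 360 = -414;  -656 + 414 = -242;  -318 + 242 = -76;  -76 + 76 = 0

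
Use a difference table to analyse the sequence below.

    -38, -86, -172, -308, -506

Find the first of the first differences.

-48

Δ: -48, -86, -136, -198
Δ²: -38, -50, -62
Δ³: -12, -12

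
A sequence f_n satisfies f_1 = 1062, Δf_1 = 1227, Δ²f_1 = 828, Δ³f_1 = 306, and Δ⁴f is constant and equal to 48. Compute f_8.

39429

Build the table forward from the leading diagonal:
D4: 48, 48, 48, 48, 48, 48, 48, 48
D3: 306, 354, 402, 450, 498, 546, 594, 642
D2: 828, 1134, 1488, 1890, 2340, 2838, 3384, 3978
D1: 1227, 2055, 3189, 4677, 6567, 8907, 11745, 15129
f: 1062, 2289, 4344, 7533, 12210, 18777, 27684, 39429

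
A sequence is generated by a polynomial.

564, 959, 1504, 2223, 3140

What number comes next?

4279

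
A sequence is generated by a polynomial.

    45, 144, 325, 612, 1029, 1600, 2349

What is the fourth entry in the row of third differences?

D1: 99, 181, 287, 417, 571, 749
D2: 82, 106, 130, 154, 178
D3: 24, 24, 24, 24

24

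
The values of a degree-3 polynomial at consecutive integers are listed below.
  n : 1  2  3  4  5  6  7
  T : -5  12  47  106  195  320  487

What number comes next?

702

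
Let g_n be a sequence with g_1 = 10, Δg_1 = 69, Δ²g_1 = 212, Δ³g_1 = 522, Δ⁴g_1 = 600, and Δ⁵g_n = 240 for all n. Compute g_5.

Build the table forward from the leading diagonal:
D5: 240, 240, 240, 240, 240
D4: 600, 840, 1080, 1320, 1560
D3: 522, 1122, 1962, 3042, 4362
D2: 212, 734, 1856, 3818, 6860
D1: 69, 281, 1015, 2871, 6689
g: 10, 79, 360, 1375, 4246

4246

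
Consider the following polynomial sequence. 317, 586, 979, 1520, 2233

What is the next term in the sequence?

Δ: 269, 393, 541, 713
Δ²: 124, 148, 172
Δ³: 24, 24
Third differences constant at 24.
172 + 24 = 196;  713 + 196 = 909;  2233 + 909 = 3142

3142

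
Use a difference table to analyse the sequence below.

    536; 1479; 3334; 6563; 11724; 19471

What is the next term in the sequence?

943, 1855, 3229, 5161, 7747
912, 1374, 1932, 2586
462, 558, 654
96, 96
Fourth differences constant at 96.
654 + 96 = 750;  2586 + 750 = 3336;  7747 + 3336 = 11083;  19471 + 11083 = 30554

30554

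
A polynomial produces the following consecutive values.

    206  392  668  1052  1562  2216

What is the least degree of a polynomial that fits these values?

186, 276, 384, 510, 654
90, 108, 126, 144
18, 18, 18
The third differences are constant, so the polynomial has degree 3.

3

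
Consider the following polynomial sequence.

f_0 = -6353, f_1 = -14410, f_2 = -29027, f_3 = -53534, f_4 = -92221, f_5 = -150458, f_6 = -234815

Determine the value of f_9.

-730826

D1: -8057, -14617, -24507, -38687, -58237, -84357
D2: -6560, -9890, -14180, -19550, -26120
D3: -3330, -4290, -5370, -6570
D4: -960, -1080, -1200
D5: -120, -120
The fifth differences are constant (-120).
-1200 − 120 = -1320;  -6570 − 1320 = -7890;  -26120 − 7890 = -34010;  -84357 − 34010 = -118367;  -234815 − 118367 = -353182
-1320 − 120 = -1440;  -7890 − 1440 = -9330;  -34010 − 9330 = -43340;  -118367 − 43340 = -161707;  -353182 − 161707 = -514889
-1440 − 120 = -1560;  -9330 − 1560 = -10890;  -43340 − 10890 = -54230;  -161707 − 54230 = -215937;  -514889 − 215937 = -730826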